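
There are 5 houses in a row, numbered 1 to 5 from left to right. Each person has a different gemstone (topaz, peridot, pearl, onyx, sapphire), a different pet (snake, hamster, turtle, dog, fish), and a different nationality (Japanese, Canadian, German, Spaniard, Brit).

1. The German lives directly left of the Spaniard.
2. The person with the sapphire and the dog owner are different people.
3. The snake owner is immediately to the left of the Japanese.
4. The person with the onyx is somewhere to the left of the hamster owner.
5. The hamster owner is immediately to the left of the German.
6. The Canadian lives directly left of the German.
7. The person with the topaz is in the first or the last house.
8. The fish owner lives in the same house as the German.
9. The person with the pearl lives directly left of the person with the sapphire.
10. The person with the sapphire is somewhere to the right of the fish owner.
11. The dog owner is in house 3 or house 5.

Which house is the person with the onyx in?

House 1's nationality must be Brit (nothing else left).
The person with the onyx is narrowed to house 1 or 2; consider each.
Placing it in house 2 leads to a contradiction, so it's in house 1.
House 2 gemstone: only peridot fits.
House 3 gemstone: only pearl fits.
So house 4 gets sapphire for gemstone.
The only gemstone still possible for house 5 is topaz.
By clue 10, the fish owner is in house 3.
Clue 5: the German is in house 3.
From clue 6, the Canadian must be in house 2.
So house 2 gets hamster for pet.
That leaves dog as the pet for house 5.
So house 4 gets Spaniard for nationality.
House 5's nationality must be Japanese (nothing else left).
The snake owner is in house 4 (clue 3).
House 1 pet: only turtle fits.
So: house 1 = onyx/turtle/Brit, house 2 = peridot/hamster/Canadian, house 3 = pearl/fish/German, house 4 = sapphire/snake/Spaniard, house 5 = topaz/dog/Japanese.

1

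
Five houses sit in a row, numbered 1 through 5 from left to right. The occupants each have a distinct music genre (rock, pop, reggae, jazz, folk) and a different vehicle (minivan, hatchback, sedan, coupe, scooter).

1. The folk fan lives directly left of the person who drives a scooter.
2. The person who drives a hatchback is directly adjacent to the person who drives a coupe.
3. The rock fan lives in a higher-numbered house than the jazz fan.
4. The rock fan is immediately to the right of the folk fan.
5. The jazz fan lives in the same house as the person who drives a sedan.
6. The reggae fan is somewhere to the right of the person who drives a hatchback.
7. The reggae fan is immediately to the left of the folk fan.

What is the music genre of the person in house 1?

jazz

The folk fan is narrowed to house 3 or 4; consider each.
Placing it in house 3 leads to a contradiction, so it's in house 4.
The person who drives a scooter is in house 5 (clue 1).
Clue 4: the rock fan is in house 5.
Clue 7: the reggae fan is in house 3.
That leaves minivan as the vehicle for house 4.
The only vehicle still possible for house 3 is coupe.
The person who drives a hatchback is in house 2 (clue 2).
The only vehicle still possible for house 1 is sedan.
The jazz fan is in house 1 (clue 5).
House 2's music genre must be pop (nothing else left).
So: house 1 = jazz/sedan, house 2 = pop/hatchback, house 3 = reggae/coupe, house 4 = folk/minivan, house 5 = rock/scooter.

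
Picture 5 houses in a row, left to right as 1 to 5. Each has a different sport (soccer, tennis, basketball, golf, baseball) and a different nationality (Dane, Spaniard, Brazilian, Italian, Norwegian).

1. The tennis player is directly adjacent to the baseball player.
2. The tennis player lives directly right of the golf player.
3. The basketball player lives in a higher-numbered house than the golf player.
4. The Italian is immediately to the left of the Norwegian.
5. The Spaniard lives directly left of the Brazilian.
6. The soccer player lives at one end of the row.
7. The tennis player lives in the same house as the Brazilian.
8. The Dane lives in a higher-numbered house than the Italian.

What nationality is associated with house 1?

Spaniard

The soccer player is narrowed to house 1 or 5; consider each.
Placing it in house 1 leads to a contradiction, so it's in house 5.
The basketball player is narrowed to house 2 or 3 or 4; consider each.
Placing it in house 2 and house 3 leads to a contradiction, so it's in house 4.
The golf player is narrowed to house 1 or 2; consider each.
Placing it in house 2 leads to a contradiction, so it's in house 1.
From clue 2, the tennis player must be in house 2.
The Brazilian is in house 2 (clue 7).
House 3 sport: only baseball fits.
That leaves Spaniard as the nationality for house 1.
House 3's nationality must be Italian (nothing else left).
Clue 4 places the Norwegian in house 4.
So house 5 gets Dane for nationality.
So: house 1 = golf/Spaniard, house 2 = tennis/Brazilian, house 3 = baseball/Italian, house 4 = basketball/Norwegian, house 5 = soccer/Dane.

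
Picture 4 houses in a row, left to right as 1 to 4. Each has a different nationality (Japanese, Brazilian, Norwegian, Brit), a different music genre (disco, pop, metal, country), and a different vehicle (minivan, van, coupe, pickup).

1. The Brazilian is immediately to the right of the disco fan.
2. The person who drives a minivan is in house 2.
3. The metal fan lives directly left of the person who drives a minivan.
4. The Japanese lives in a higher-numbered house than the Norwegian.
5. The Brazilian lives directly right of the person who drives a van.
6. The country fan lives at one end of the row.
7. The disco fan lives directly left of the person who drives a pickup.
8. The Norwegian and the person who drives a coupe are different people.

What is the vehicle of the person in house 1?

From clue 2, the person who drives a minivan must be in house 2.
Clue 3 places the metal fan in house 1.
The only music genre still possible for house 4 is country.
Clue 5: the Brazilian is in house 4.
Clue 5 places the person who drives a van in house 3.
House 1's vehicle must be coupe (nothing else left).
House 4's vehicle must be pickup (nothing else left).
Clue 1 places the disco fan in house 3.
By clue 8, the Norwegian is in house 2.
House 1 nationality: only Brit fits.
That leaves Japanese as the nationality for house 3.
The only music genre still possible for house 2 is pop.
So: house 1 = Brit/metal/coupe, house 2 = Norwegian/pop/minivan, house 3 = Japanese/disco/van, house 4 = Brazilian/country/pickup.

coupe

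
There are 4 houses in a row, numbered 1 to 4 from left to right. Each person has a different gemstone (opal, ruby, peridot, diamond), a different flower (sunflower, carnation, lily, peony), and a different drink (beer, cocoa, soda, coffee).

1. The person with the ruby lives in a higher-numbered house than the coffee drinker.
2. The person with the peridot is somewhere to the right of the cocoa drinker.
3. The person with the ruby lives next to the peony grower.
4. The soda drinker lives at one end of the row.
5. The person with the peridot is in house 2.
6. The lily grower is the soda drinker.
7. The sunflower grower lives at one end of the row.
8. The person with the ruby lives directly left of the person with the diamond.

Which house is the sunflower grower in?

From clue 5, the person with the peridot must be in house 2.
That leaves opal as the gemstone for house 1.
That leaves diamond as the gemstone for house 4.
The cocoa drinker is in house 1 (clue 2).
So house 3 gets ruby for gemstone.
The only flower still possible for house 3 is carnation.
That leaves coffee as the drink for house 2.
So house 3 gets beer for drink.
That leaves soda as the drink for house 4.
From clue 6, the lily grower must be in house 4.
That leaves sunflower as the flower for house 1.
The only flower still possible for house 2 is peony.
So: house 1 = opal/sunflower/cocoa, house 2 = peridot/peony/coffee, house 3 = ruby/carnation/beer, house 4 = diamond/lily/soda.

1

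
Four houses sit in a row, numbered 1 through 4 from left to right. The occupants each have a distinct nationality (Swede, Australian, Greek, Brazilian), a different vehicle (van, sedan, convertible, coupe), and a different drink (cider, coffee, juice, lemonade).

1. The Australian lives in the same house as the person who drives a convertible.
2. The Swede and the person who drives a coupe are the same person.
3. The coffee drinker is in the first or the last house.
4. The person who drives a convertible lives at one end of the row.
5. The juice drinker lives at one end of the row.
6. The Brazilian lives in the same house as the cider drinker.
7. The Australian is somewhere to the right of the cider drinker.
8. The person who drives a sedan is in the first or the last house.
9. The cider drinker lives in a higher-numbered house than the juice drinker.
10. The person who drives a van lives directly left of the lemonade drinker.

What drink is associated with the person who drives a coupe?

lemonade

The juice drinker is in house 1 (clue 9).
Clue 1 places the Australian in house 4.
The person who drives a convertible is in house 4 (clue 1).
That leaves coffee as the drink for house 4.
The only vehicle still possible for house 1 is sedan.
The only vehicle still possible for house 3 is coupe.
Clue 2: the Swede is in house 3.
From clue 10, the lemonade drinker must be in house 3.
That leaves Greek as the nationality for house 1.
The only nationality still possible for house 2 is Brazilian.
The only vehicle still possible for house 2 is van.
So house 2 gets cider for drink.
So: house 1 = Greek/sedan/juice, house 2 = Brazilian/van/cider, house 3 = Swede/coupe/lemonade, house 4 = Australian/convertible/coffee.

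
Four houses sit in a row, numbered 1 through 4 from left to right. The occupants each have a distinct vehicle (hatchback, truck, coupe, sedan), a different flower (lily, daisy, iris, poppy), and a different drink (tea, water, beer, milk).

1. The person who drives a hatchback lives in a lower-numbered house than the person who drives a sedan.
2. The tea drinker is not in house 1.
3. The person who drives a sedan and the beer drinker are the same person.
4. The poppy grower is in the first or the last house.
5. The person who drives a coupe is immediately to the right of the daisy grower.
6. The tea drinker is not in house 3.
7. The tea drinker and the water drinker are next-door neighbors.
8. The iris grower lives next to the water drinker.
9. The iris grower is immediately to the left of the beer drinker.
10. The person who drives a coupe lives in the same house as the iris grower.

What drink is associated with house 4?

From clue 9, the iris grower must be in house 2.
Clue 9 places the beer drinker in house 3.
From clue 10, the person who drives a coupe must be in house 2.
Clue 3 places the person who drives a sedan in house 3.
Clue 5 places the daisy grower in house 1.
Clue 7: the tea drinker is in house 2.
The only vehicle still possible for house 4 is truck.
That leaves lily as the flower for house 3.
House 4's flower must be poppy (nothing else left).
House 1's drink must be water (nothing else left).
House 4 drink: only milk fits.
That leaves hatchback as the vehicle for house 1.
So: house 1 = hatchback/daisy/water, house 2 = coupe/iris/tea, house 3 = sedan/lily/beer, house 4 = truck/poppy/milk.

milk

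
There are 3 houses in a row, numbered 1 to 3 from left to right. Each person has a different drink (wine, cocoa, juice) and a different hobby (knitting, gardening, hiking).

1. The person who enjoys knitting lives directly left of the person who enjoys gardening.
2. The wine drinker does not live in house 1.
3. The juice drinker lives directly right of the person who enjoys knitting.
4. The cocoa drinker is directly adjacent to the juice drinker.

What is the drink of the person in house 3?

wine

House 1's drink must be cocoa (nothing else left).
Clue 4 places the juice drinker in house 2.
The only drink still possible for house 3 is wine.
Clue 3: the person who enjoys knitting is in house 1.
Clue 1 places the person who enjoys gardening in house 2.
That leaves hiking as the hobby for house 3.
So: house 1 = cocoa/knitting, house 2 = juice/gardening, house 3 = wine/hiking.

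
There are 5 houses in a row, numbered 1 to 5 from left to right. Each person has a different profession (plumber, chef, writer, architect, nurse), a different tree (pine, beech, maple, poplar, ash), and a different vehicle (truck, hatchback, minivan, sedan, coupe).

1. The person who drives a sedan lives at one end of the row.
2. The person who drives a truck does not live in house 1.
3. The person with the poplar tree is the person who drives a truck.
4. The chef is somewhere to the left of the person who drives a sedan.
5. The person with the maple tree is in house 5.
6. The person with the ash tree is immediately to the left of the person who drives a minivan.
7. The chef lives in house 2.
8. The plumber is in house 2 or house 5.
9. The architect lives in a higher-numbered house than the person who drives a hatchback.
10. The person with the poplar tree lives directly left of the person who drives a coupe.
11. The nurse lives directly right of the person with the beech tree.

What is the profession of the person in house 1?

writer

From clue 4, the person who drives a sedan must be in house 5.
The person with the maple tree is in house 5 (clue 5).
Clue 7 places the chef in house 2.
The only profession still possible for house 1 is writer.
That leaves hatchback as the vehicle for house 1.
The only profession still possible for house 5 is plumber.
So house 4 gets pine for tree.
House 1 tree: only ash fits.
From clue 6, the person who drives a minivan must be in house 2.
That leaves coupe as the vehicle for house 4.
By clue 3, the person with the poplar tree is in house 3.
House 2 tree: only beech fits.
The only vehicle still possible for house 3 is truck.
By clue 11, the nurse is in house 3.
So house 4 gets architect for profession.
So: house 1 = writer/ash/hatchback, house 2 = chef/beech/minivan, house 3 = nurse/poplar/truck, house 4 = architect/pine/coupe, house 5 = plumber/maple/sedan.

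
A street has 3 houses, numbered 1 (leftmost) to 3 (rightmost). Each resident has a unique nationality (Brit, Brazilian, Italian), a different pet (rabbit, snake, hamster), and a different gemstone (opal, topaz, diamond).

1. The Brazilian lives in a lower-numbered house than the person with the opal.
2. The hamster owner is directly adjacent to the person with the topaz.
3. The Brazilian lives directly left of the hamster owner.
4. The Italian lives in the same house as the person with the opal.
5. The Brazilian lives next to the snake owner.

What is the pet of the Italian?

The Brazilian is narrowed to house 1 or 2; consider each.
Placing it in house 1 leads to a contradiction, so it's in house 2.
The person with the opal is in house 3 (clue 1).
Clue 3 places the hamster owner in house 3.
By clue 4, the Italian is in house 3.
House 1's nationality must be Brit (nothing else left).
House 2's pet must be rabbit (nothing else left).
The person with the topaz is in house 2 (clue 2).
So house 1 gets snake for pet.
House 1 gemstone: only diamond fits.
So: house 1 = Brit/snake/diamond, house 2 = Brazilian/rabbit/topaz, house 3 = Italian/hamster/opal.

hamster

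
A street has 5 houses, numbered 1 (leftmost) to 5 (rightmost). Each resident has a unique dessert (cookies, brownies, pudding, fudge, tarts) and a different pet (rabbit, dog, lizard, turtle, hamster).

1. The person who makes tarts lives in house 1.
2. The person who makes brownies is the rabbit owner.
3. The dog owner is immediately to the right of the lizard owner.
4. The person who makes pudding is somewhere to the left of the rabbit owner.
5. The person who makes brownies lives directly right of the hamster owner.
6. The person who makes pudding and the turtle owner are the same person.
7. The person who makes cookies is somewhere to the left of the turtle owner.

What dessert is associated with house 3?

The person who makes tarts is in house 1 (clue 1).
That leaves lizard as the pet for house 1.
By clue 3, the dog owner is in house 2.
House 5 pet: only rabbit fits.
The person who makes brownies is in house 5 (clue 2).
From clue 5, the hamster owner must be in house 4.
House 3's pet must be turtle (nothing else left).
By clue 6, the person who makes pudding is in house 3.
Clue 7: the person who makes cookies is in house 2.
The only dessert still possible for house 4 is fudge.
So: house 1 = tarts/lizard, house 2 = cookies/dog, house 3 = pudding/turtle, house 4 = fudge/hamster, house 5 = brownies/rabbit.

pudding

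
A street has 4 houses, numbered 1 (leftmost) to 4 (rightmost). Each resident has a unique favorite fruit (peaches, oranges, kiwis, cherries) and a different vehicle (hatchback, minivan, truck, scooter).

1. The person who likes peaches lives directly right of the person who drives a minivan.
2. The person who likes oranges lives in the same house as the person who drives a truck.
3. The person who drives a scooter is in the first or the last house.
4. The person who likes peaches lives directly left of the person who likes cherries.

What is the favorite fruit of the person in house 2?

kiwis

The person who likes cherries is narrowed to house 3 or 4; consider each.
Placing it in house 3 leads to a contradiction, so it's in house 4.
From clue 4, the person who likes peaches must be in house 3.
From clue 1, the person who drives a minivan must be in house 2.
That leaves truck as the vehicle for house 1.
House 3 vehicle: only hatchback fits.
So house 4 gets scooter for vehicle.
Clue 2: the person who likes oranges is in house 1.
House 2's favorite fruit must be kiwis (nothing else left).
So: house 1 = oranges/truck, house 2 = kiwis/minivan, house 3 = peaches/hatchback, house 4 = cherries/scooter.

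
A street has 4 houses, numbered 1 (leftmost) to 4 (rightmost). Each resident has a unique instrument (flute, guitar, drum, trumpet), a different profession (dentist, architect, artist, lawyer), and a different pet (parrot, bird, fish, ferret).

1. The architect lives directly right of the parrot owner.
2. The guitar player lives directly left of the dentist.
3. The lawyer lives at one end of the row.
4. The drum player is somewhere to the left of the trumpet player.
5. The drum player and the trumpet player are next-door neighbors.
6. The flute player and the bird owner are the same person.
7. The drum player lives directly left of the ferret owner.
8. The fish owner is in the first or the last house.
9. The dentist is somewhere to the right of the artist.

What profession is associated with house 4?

The lawyer is narrowed to house 1 or 4; consider each.
Placing it in house 1 leads to a contradiction, so it's in house 4.
House 1's profession must be artist (nothing else left).
The guitar player is narrowed to house 1 or 2; consider each.
Placing it in house 2 leads to a contradiction, so it's in house 1.
Clue 2: the dentist is in house 2.
House 3 profession: only architect fits.
Clue 1: the parrot owner is in house 2.
So house 1 gets fish for pet.
The only instrument still possible for house 2 is drum.
The trumpet player is in house 3 (clue 5).
By clue 7, the ferret owner is in house 3.
That leaves flute as the instrument for house 4.
House 4 pet: only bird fits.
So: house 1 = guitar/artist/fish, house 2 = drum/dentist/parrot, house 3 = trumpet/architect/ferret, house 4 = flute/lawyer/bird.

lawyer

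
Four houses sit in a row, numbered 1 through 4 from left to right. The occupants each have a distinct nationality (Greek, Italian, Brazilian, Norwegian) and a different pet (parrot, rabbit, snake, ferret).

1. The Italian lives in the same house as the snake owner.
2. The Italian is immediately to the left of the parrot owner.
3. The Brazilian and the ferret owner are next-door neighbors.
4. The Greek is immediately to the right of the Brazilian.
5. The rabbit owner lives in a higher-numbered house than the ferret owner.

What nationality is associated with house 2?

The Brazilian is narrowed to house 1 or 2 or 3; consider each.
Placing it in house 1 and house 3 leads to a contradiction, so it's in house 2.
By clue 4, the Greek is in house 3.
So house 4 gets Norwegian for nationality.
Clue 1 places the snake owner in house 1.
The parrot owner is in house 2 (clue 2).
House 1 nationality: only Italian fits.
The only pet still possible for house 3 is ferret.
House 4 pet: only rabbit fits.
So: house 1 = Italian/snake, house 2 = Brazilian/parrot, house 3 = Greek/ferret, house 4 = Norwegian/rabbit.

Brazilian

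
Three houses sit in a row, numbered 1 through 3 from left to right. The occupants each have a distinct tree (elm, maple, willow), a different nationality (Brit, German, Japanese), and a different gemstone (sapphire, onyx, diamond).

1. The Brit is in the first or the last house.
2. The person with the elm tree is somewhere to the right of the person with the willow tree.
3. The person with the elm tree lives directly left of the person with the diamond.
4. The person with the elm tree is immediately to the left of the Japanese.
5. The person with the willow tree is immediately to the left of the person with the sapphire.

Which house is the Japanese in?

3

The person with the elm tree is in house 2 (clue 3).
Clue 3: the person with the diamond is in house 3.
From clue 4, the Japanese must be in house 3.
House 1's tree must be willow (nothing else left).
So house 3 gets maple for tree.
So house 2 gets German for nationality.
That leaves onyx as the gemstone for house 1.
The only gemstone still possible for house 2 is sapphire.
House 1 nationality: only Brit fits.
So: house 1 = willow/Brit/onyx, house 2 = elm/German/sapphire, house 3 = maple/Japanese/diamond.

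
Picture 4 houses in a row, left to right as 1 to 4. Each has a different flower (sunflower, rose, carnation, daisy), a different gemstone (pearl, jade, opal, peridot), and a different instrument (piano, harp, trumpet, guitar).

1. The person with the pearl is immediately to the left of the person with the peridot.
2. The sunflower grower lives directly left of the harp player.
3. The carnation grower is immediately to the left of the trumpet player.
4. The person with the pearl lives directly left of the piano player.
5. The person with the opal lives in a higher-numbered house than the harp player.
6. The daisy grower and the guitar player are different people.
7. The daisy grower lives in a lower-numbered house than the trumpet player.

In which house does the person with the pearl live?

House 4 flower: only rose fits.
House 1 instrument: only guitar fits.
That leaves sunflower as the flower for house 1.
The harp player is in house 2 (clue 2).
House 1 gemstone: only jade fits.
So house 2 gets pearl for gemstone.
From clue 1, the person with the peridot must be in house 3.
By clue 4, the piano player is in house 3.
So house 4 gets opal for gemstone.
That leaves trumpet as the instrument for house 4.
From clue 3, the carnation grower must be in house 3.
House 2's flower must be daisy (nothing else left).
So: house 1 = sunflower/jade/guitar, house 2 = daisy/pearl/harp, house 3 = carnation/peridot/piano, house 4 = rose/opal/trumpet.

2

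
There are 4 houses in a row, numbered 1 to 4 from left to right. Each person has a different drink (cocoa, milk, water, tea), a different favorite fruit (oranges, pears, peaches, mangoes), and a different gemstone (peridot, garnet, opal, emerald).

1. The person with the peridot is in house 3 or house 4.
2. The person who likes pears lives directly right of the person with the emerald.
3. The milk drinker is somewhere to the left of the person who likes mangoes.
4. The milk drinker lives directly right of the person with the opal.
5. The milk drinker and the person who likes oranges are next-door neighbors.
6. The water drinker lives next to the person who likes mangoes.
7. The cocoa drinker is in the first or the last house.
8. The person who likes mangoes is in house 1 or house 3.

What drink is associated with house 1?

cocoa

From clue 8, the person who likes mangoes must be in house 3.
By clue 3, the milk drinker is in house 2.
From clue 4, the person with the opal must be in house 1.
From clue 5, the person who likes oranges must be in house 1.
House 3 drink: only tea fits.
House 4 drink: only water fits.
That leaves garnet as the gemstone for house 2.
House 3's gemstone must be emerald (nothing else left).
The only gemstone still possible for house 4 is peridot.
Clue 2: the person who likes pears is in house 4.
House 1's drink must be cocoa (nothing else left).
So house 2 gets peaches for favorite fruit.
So: house 1 = cocoa/oranges/opal, house 2 = milk/peaches/garnet, house 3 = tea/mangoes/emerald, house 4 = water/pears/peridot.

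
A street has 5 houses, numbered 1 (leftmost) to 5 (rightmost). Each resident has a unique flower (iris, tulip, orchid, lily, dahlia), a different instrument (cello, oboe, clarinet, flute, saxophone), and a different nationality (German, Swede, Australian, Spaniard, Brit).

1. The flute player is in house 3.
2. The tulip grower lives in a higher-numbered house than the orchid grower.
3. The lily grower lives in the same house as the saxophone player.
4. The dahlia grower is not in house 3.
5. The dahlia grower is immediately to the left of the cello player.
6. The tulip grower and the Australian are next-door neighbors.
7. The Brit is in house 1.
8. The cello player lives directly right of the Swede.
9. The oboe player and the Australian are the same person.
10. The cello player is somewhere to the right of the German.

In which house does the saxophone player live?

1

Clue 1 places the flute player in house 3.
The Brit is in house 1 (clue 7).
By clue 8, the cello player is in house 5.
The Swede is in house 4 (clue 8).
Clue 5: the dahlia grower is in house 4.
By clue 9, the oboe player is in house 2.
Clue 9: the Australian is in house 2.
House 5 flower: only iris fits.
That leaves Spaniard as the nationality for house 5.
The lily grower is in house 1 (clue 3).
Clue 3 places the saxophone player in house 1.
That leaves orchid as the flower for house 2.
House 3 flower: only tulip fits.
So house 4 gets clarinet for instrument.
The only nationality still possible for house 3 is German.
So: house 1 = lily/saxophone/Brit, house 2 = orchid/oboe/Australian, house 3 = tulip/flute/German, house 4 = dahlia/clarinet/Swede, house 5 = iris/cello/Spaniard.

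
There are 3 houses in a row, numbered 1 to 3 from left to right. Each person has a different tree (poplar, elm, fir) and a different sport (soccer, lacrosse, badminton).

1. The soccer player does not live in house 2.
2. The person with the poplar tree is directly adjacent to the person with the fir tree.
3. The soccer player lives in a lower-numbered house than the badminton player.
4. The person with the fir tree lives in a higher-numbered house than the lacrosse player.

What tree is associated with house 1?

By clue 3, the soccer player is in house 1.
That leaves lacrosse as the sport for house 2.
So house 3 gets badminton for sport.
Clue 4 places the person with the fir tree in house 3.
Clue 2: the person with the poplar tree is in house 2.
House 1's tree must be elm (nothing else left).
So: house 1 = elm/soccer, house 2 = poplar/lacrosse, house 3 = fir/badminton.

elm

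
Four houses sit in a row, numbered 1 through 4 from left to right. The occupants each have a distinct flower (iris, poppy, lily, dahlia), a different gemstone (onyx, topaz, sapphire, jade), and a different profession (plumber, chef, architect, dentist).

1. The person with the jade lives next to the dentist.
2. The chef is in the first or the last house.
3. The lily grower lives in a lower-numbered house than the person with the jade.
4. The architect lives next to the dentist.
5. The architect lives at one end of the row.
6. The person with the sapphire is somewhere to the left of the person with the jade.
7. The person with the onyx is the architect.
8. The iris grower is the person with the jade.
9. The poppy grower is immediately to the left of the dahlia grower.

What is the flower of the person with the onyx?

The person with the onyx is narrowed to house 1 or 4; consider each.
Placing it in house 1 leads to a contradiction, so it's in house 4.
By clue 7, the architect is in house 4.
From clue 4, the dentist must be in house 3.
The only flower still possible for house 4 is dahlia.
House 1 profession: only chef fits.
That leaves plumber as the profession for house 2.
By clue 1, the person with the jade is in house 2.
Clue 3: the lily grower is in house 1.
From clue 6, the person with the sapphire must be in house 1.
By clue 8, the iris grower is in house 2.
By clue 9, the poppy grower is in house 3.
House 3 gemstone: only topaz fits.
So: house 1 = lily/sapphire/chef, house 2 = iris/jade/plumber, house 3 = poppy/topaz/dentist, house 4 = dahlia/onyx/architect.

dahlia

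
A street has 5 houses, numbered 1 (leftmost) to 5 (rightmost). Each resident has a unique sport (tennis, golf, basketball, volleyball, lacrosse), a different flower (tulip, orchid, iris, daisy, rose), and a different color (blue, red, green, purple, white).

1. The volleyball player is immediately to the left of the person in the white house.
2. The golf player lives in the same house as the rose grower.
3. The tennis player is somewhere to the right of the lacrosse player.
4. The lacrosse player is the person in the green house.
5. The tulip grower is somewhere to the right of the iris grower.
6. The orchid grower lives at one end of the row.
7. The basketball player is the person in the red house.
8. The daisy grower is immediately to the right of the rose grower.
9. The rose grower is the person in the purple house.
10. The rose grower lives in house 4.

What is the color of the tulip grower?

white

Clue 10: the rose grower is in house 4.
From clue 2, the golf player must be in house 4.
The daisy grower is in house 5 (clue 8).
From clue 9, the person in the purple house must be in house 4.
House 1 flower: only orchid fits.
That leaves iris as the flower for house 2.
So house 3 gets tulip for flower.
The volleyball player is narrowed to house 1 or 2; consider each.
Placing it in house 1 leads to a contradiction, so it's in house 2.
From clue 1, the person in the white house must be in house 3.
By clue 4, the lacrosse player is in house 1.
By clue 4, the person in the green house is in house 1.
The only sport still possible for house 3 is tennis.
So house 5 gets basketball for sport.
That leaves blue as the color for house 2.
House 5's color must be red (nothing else left).
So: house 1 = lacrosse/orchid/green, house 2 = volleyball/iris/blue, house 3 = tennis/tulip/white, house 4 = golf/rose/purple, house 5 = basketball/daisy/red.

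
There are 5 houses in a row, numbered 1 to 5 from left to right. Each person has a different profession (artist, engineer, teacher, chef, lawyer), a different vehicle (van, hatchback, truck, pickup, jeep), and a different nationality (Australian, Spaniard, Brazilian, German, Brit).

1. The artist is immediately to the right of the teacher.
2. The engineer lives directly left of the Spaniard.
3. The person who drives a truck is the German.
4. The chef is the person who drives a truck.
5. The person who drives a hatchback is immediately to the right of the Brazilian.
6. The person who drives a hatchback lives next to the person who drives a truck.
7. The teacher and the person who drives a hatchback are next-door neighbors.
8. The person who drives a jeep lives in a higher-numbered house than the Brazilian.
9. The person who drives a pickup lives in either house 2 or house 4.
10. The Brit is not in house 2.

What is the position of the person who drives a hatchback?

2

The person who drives a pickup is narrowed to house 2 or 4; consider each.
Placing it in house 2 leads to a contradiction, so it's in house 4.
The person who drives a hatchback is narrowed to house 2 or 3; consider each.
Placing it in house 3 leads to a contradiction, so it's in house 2.
From clue 5, the Brazilian must be in house 1.
The person who drives a truck is in house 3 (clue 3).
By clue 3, the German is in house 3.
Clue 4: the chef is in house 3.
So house 5 gets lawyer for profession.
House 1 vehicle: only van fits.
House 5's vehicle must be jeep (nothing else left).
Clue 1: the artist is in house 2.
That leaves teacher as the profession for house 1.
That leaves engineer as the profession for house 4.
Clue 2 places the Spaniard in house 5.
House 2 nationality: only Australian fits.
So house 4 gets Brit for nationality.
So: house 1 = teacher/van/Brazilian, house 2 = artist/hatchback/Australian, house 3 = chef/truck/German, house 4 = engineer/pickup/Brit, house 5 = lawyer/jeep/Spaniard.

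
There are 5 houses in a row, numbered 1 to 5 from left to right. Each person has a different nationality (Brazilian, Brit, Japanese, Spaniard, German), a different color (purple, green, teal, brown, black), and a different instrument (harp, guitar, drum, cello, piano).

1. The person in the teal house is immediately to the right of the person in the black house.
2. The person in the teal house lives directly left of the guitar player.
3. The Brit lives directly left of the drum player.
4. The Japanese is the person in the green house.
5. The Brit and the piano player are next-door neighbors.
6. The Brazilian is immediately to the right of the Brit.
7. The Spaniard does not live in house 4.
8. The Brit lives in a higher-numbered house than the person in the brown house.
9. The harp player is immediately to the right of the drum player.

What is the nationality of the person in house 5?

Japanese

The Brazilian is narrowed to house 3 or 4; consider each.
Placing it in house 4 leads to a contradiction, so it's in house 3.
Clue 6 places the Brit in house 2.
From clue 8, the person in the brown house must be in house 1.
From clue 3, the drum player must be in house 3.
The harp player is in house 4 (clue 9).
The only instrument still possible for house 1 is piano.
House 2's instrument must be cello (nothing else left).
House 5 instrument: only guitar fits.
Clue 2 places the person in the teal house in house 4.
Clue 1: the person in the black house is in house 3.
Clue 4: the Japanese is in house 5.
So house 1 gets Spaniard for nationality.
House 4's nationality must be German (nothing else left).
House 2 color: only purple fits.
The only color still possible for house 5 is green.
So: house 1 = Spaniard/brown/piano, house 2 = Brit/purple/cello, house 3 = Brazilian/black/drum, house 4 = German/teal/harp, house 5 = Japanese/green/guitar.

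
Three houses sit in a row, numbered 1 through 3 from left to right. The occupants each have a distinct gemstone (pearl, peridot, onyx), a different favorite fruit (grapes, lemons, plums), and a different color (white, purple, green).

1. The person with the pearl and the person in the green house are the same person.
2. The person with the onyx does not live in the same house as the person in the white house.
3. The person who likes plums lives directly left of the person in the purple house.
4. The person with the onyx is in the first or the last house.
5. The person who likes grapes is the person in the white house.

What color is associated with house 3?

The person with the onyx is narrowed to house 1 or 3; consider each.
Placing it in house 1 leads to a contradiction, so it's in house 3.
The only favorite fruit still possible for house 3 is lemons.
House 3's color must be purple (nothing else left).
The person who likes plums is in house 2 (clue 3).
House 1's favorite fruit must be grapes (nothing else left).
Clue 5 places the person in the white house in house 1.
That leaves green as the color for house 2.
Clue 1 places the person with the pearl in house 2.
House 1's gemstone must be peridot (nothing else left).
So: house 1 = peridot/grapes/white, house 2 = pearl/plums/green, house 3 = onyx/lemons/purple.

purple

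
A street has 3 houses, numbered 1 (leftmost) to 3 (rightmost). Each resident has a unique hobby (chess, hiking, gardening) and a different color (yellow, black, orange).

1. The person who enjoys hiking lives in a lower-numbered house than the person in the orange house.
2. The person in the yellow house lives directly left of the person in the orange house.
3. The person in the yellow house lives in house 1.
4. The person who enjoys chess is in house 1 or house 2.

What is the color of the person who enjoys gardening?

Clue 3 places the person in the yellow house in house 1.
House 3 hobby: only gardening fits.
The person in the orange house is in house 2 (clue 2).
House 3's color must be black (nothing else left).
By clue 1, the person who enjoys hiking is in house 1.
The only hobby still possible for house 2 is chess.
So: house 1 = hiking/yellow, house 2 = chess/orange, house 3 = gardening/black.

black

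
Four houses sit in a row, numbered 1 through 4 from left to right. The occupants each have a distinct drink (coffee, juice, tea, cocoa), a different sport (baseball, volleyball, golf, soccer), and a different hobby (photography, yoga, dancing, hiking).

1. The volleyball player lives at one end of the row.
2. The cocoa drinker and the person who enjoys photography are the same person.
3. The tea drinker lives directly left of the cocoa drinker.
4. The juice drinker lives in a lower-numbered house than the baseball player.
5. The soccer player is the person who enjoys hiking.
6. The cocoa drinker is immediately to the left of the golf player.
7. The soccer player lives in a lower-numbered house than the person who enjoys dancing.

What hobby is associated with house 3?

The only drink still possible for house 4 is coffee.
The cocoa drinker is narrowed to house 2 or 3; consider each.
Placing it in house 2 leads to a contradiction, so it's in house 3.
Clue 2: the person who enjoys photography is in house 3.
By clue 3, the tea drinker is in house 2.
The golf player is in house 4 (clue 6).
So house 1 gets juice for drink.
The only sport still possible for house 1 is volleyball.
House 2's sport must be soccer (nothing else left).
House 3 sport: only baseball fits.
Clue 5: the person who enjoys hiking is in house 2.
The person who enjoys dancing is in house 4 (clue 7).
That leaves yoga as the hobby for house 1.
So: house 1 = juice/volleyball/yoga, house 2 = tea/soccer/hiking, house 3 = cocoa/baseball/photography, house 4 = coffee/golf/dancing.

photography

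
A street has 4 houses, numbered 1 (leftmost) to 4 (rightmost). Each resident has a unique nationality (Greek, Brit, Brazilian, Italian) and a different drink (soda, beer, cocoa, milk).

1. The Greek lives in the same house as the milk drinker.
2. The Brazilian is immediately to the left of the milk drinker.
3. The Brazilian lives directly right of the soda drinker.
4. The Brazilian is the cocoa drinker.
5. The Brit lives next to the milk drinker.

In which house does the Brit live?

4

So house 1 gets Italian for nationality.
The Brazilian is narrowed to house 2 or 3; consider each.
Placing it in house 3 leads to a contradiction, so it's in house 2.
From clue 2, the milk drinker must be in house 3.
Clue 3: the soda drinker is in house 1.
The cocoa drinker is in house 2 (clue 4).
So house 3 gets Greek for nationality.
The only nationality still possible for house 4 is Brit.
That leaves beer as the drink for house 4.
So: house 1 = Italian/soda, house 2 = Brazilian/cocoa, house 3 = Greek/milk, house 4 = Brit/beer.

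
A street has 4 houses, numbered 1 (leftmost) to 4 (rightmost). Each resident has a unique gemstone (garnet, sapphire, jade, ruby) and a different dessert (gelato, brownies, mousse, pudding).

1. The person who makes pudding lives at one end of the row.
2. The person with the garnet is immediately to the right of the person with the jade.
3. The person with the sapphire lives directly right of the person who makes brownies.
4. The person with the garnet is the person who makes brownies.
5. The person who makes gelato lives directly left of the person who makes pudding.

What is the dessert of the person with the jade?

mousse

The person who makes gelato is in house 3 (clue 5).
Clue 5 places the person who makes pudding in house 4.
That leaves mousse as the dessert for house 1.
So house 2 gets brownies for dessert.
From clue 3, the person with the sapphire must be in house 3.
The person with the garnet is in house 2 (clue 4).
The only gemstone still possible for house 1 is jade.
So house 4 gets ruby for gemstone.
So: house 1 = jade/mousse, house 2 = garnet/brownies, house 3 = sapphire/gelato, house 4 = ruby/pudding.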